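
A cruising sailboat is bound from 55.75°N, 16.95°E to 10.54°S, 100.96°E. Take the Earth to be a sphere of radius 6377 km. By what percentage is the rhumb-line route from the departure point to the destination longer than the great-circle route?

Great circle: σ = 1.6644 rad → d_gc = Rσ = 10613.8 km
Rhumb: Δφ = -1.1570, Δλ = +1.4663, Δψ = -1.3623, q = Δφ/Δψ = 0.8493 → d_rh = R√(Δφ²+q²Δλ²) = 10839.6 km
Excess = (10839.6 − 10613.8) / 10613.8 = 225.8 / 10613.8 = 2.13% ≈ 2.1%

2.1%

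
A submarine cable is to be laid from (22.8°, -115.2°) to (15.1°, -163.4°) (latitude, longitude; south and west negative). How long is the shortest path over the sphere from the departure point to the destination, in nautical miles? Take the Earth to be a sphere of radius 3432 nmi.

2758 nmi

Haversine: a = sin²(Δφ/2)+cos φ₁ cos φ₂ sin²(Δλ/2) = 0.15291;  σ = 2·atan2(√a,√(1−a))
σ = 46.038° → d = Rσ = 3432·0.80351 = 2758 nmi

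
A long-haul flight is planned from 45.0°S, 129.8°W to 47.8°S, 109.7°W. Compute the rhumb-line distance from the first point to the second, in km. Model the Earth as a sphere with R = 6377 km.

Rhumb course C = atan2(Δλ, Δψ) with Δψ = ln[tan(π/4+φ₂/2)/tan(π/4+φ₁/2)] = -0.0709, Δλ = +0.3508 → C = 101.42°
d = R·|Δφ| / |cos C| = 6377·0.04887 / 0.19806 = 1573 km

1573 km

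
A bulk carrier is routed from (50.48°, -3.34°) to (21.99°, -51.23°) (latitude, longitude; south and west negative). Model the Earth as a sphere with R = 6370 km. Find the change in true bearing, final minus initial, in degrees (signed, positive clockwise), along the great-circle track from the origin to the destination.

At departure: θ₁ = atan2(sin Δλ cos φ₂, cos φ₁ sin φ₂ − sin φ₁ cos φ₂ cos Δλ) = 250.67°
At arrival: θ₂ = atan2(sin Δλ cos φ₁, −cos φ₂ sin φ₁ + sin φ₂ cos φ₁ cos Δλ) = 220.36°
Δθ = θ₂ − θ₁ = -30.3°

-30.3°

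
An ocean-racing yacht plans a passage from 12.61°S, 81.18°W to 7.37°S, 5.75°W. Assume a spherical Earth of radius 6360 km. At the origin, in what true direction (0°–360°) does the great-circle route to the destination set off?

94.2°

θ = atan2( sin Δλ·cos φ₂ ,  cos φ₁ sin φ₂ − sin φ₁ cos φ₂ cos Δλ )
  = atan2(+0.9598, -0.0707) = 94.21°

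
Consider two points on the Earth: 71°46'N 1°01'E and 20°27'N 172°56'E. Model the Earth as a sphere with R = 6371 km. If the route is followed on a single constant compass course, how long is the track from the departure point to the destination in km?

Rhumb course C = atan2(Δλ, Δψ) with Δψ = ln[tan(π/4+φ₂/2)/tan(π/4+φ₁/2)] = -1.4649, Δλ = +3.0005 → C = 116.02°
d = R·|Δφ| / |cos C| = 6371·0.89564 / 0.43872 = 13006 km

13006 km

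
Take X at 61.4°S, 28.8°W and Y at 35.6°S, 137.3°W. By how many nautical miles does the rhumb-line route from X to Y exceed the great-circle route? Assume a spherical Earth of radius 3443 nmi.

427 nmi

Great circle: cos σ = sin φ₁ sin φ₂ + cos φ₁ cos φ₂ cos Δλ,  σ = 1.1728 rad → d_gc = 4037.9 nmi
Rhumb line: Δψ = +0.7012, q = Δφ/Δψ = 0.6422, d_rh = R√(Δφ²+q²Δλ²) = 4464.6 nmi
Excess = 4464.6 − 4037.9 = 426.7 ≈ 427 nmi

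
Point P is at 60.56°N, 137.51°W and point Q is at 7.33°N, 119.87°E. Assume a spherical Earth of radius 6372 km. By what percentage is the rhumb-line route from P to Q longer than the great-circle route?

Great circle: σ = 1.5662 rad → d_gc = Rσ = 9979.8 km
Rhumb: Δφ = -0.9290, Δλ = -1.7911, Δψ = -1.2084, q = Δφ/Δψ = 0.7688 → d_rh = R√(Δφ²+q²Δλ²) = 10584.5 km
Excess = (10584.5 − 9979.8) / 9979.8 = 604.7 / 9979.8 = 6.06% ≈ 6.1%

6.1%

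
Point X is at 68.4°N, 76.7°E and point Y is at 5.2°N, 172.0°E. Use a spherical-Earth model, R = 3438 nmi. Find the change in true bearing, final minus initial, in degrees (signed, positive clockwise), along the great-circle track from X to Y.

At departure: θ₁ = atan2(sin Δλ cos φ₂, cos φ₁ sin φ₂ − sin φ₁ cos φ₂ cos Δλ) = 83.16°
At arrival: θ₂ = atan2(sin Δλ cos φ₁, −cos φ₂ sin φ₁ + sin φ₂ cos φ₁ cos Δλ) = 158.47°
Δθ = θ₂ − θ₁ = +75.3°

+75.3°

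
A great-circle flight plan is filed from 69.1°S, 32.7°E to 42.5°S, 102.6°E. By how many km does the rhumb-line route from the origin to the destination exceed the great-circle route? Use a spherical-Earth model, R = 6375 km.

Great circle: cos σ = sin φ₁ sin φ₂ + cos φ₁ cos φ₂ cos Δλ,  σ = 0.7648 rad → d_gc = 4875.5 km
Rhumb line: Δψ = +0.8695, q = Δφ/Δψ = 0.5339, d_rh = R√(Δφ²+q²Δλ²) = 5099.4 km
Excess = 5099.4 − 4875.5 = 223.9 ≈ 224 km

224 km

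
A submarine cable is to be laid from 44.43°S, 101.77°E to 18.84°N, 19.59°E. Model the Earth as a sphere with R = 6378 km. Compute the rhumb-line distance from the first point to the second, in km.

10964 km

Rhumb course C = atan2(Δλ, Δψ) with Δψ = ln[tan(π/4+φ₂/2)/tan(π/4+φ₁/2)] = +1.2023, Δλ = -1.4343 → C = 309.97°
d = R·|Δφ| / |cos C| = 6378·1.10427 / 0.64240 = 10964 km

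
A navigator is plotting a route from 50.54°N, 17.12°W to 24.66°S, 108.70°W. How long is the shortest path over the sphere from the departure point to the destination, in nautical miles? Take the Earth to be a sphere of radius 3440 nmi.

6590 nmi

Haversine: a = sin²(Δφ/2)+cos φ₁ cos φ₂ sin²(Δλ/2) = 0.66903;  σ = 2·atan2(√a,√(1−a))
σ = 109.759° → d = Rσ = 3440·1.91565 = 6590 nmi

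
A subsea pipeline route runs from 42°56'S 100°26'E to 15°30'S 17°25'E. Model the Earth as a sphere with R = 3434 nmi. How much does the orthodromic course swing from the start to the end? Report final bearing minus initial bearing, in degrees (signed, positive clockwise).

Initial bearing θ₁ = atan2(sin Δλ cos φ₂, cos φ₁ sin φ₂ − sin φ₁ cos φ₂ cos Δλ) = 263.09°
Final bearing θ₂ = (initial bearing from the destination back to the start) + 180° = 311.04°
Δθ = θ₂ − θ₁ = +47.9°

+47.9°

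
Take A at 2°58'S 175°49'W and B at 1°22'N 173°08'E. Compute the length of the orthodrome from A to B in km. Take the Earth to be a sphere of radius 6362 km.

Haversine: a = sin²(Δφ/2)+cos φ₁ cos φ₂ sin²(Δλ/2) = 0.01068;  σ = 2·atan2(√a,√(1−a))
σ = 11.866° → d = Rσ = 6362·0.20710 = 1318 km

1318 km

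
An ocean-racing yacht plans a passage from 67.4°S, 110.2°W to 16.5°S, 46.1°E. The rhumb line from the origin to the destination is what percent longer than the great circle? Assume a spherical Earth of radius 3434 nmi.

24.0%

Great circle: σ = 1.6461 rad → d_gc = Rσ = 5652.6 nmi
Rhumb: Δφ = +0.8884, Δλ = +2.7279, Δψ = +1.3183, q = Δφ/Δψ = 0.6739 → d_rh = R√(Δφ²+q²Δλ²) = 7011.2 nmi
Excess = (7011.2 − 5652.6) / 5652.6 = 1358.6 / 5652.6 = 24.03% ≈ 24.0%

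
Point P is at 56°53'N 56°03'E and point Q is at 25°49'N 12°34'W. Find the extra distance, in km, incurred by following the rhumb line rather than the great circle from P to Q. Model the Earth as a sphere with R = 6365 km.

189 km

Great circle: cos σ = sin φ₁ sin φ₂ + cos φ₁ cos φ₂ cos Δλ,  σ = 0.9955 rad → d_gc = 6336.5 km
Rhumb line: Δψ = -0.7463, q = Δφ/Δψ = 0.7266, d_rh = R√(Δφ²+q²Δλ²) = 6525.6 km
Excess = 6525.6 − 6336.5 = 189.1 ≈ 189 km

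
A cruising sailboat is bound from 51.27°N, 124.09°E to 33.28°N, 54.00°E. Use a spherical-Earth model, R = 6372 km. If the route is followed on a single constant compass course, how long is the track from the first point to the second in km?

Rhumb course C = atan2(Δλ, Δψ) with Δψ = ln[tan(π/4+φ₂/2)/tan(π/4+φ₁/2)] = -0.4291, Δλ = -1.2233 → C = 250.67°
d = R·|Δφ| / |cos C| = 6372·0.31398 / 0.33098 = 6045 km

6045 km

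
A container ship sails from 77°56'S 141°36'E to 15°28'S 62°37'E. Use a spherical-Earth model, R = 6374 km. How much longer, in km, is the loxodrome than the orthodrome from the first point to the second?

Great circle: cos σ = sin φ₁ sin φ₂ + cos φ₁ cos φ₂ cos Δλ,  σ = 1.2669 rad → d_gc = 8074.9 km
Rhumb line: Δψ = +1.9739, q = Δφ/Δψ = 0.5523, d_rh = R√(Δφ²+q²Δλ²) = 8476.1 km
Excess = 8476.1 − 8074.9 = 401.2 ≈ 401 km

401 km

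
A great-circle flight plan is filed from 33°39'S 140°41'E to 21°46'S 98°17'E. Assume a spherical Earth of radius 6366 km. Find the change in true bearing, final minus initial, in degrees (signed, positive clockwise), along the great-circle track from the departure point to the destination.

+20.6°

At departure: θ₁ = atan2(sin Δλ cos φ₂, cos φ₁ sin φ₂ − sin φ₁ cos φ₂ cos Δλ) = 276.50°
At arrival: θ₂ = atan2(sin Δλ cos φ₁, −cos φ₂ sin φ₁ + sin φ₂ cos φ₁ cos Δλ) = 297.05°
Δθ = θ₂ − θ₁ = +20.6°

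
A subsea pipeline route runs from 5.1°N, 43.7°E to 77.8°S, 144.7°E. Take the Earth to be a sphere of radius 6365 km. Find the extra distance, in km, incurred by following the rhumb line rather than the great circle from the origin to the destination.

748 km

Great circle: cos σ = sin φ₁ sin φ₂ + cos φ₁ cos φ₂ cos Δλ,  σ = 1.6982 rad → d_gc = 10809.0 km
Rhumb line: Δψ = -2.3253, q = Δφ/Δψ = 0.6222, d_rh = R√(Δφ²+q²Δλ²) = 11556.6 km
Excess = 11556.6 − 10809.0 = 747.6 ≈ 748 km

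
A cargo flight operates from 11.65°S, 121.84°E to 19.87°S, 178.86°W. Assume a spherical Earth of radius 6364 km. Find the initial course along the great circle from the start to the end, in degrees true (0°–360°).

106.3°

θ = atan2( sin Δλ·cos φ₂ ,  cos φ₁ sin φ₂ − sin φ₁ cos φ₂ cos Δλ )
  = atan2(+0.8087, -0.2359) = 106.26°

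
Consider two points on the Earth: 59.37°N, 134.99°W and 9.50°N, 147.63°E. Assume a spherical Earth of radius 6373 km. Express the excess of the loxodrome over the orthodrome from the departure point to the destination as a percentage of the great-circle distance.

3.1%

Great circle: σ = 1.3162 rad → d_gc = Rσ = 8388.4 km
Rhumb: Δφ = -0.8704, Δλ = -1.3505, Δψ = -1.1286, q = Δφ/Δψ = 0.7712 → d_rh = R√(Δφ²+q²Δλ²) = 8650.5 km
Excess = (8650.5 − 8388.4) / 8388.4 = 262.1 / 8388.4 = 3.12% ≈ 3.1%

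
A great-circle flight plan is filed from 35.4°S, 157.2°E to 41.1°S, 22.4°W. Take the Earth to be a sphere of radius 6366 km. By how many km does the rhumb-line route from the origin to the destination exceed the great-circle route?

4170 km

Great circle: cos σ = sin φ₁ sin φ₂ + cos φ₁ cos φ₂ cos Δλ,  σ = 1.8064 rad → d_gc = 11499.5 km
Rhumb line: Δψ = -0.1268, q = Δφ/Δψ = 0.7846, d_rh = R√(Δφ²+q²Δλ²) = 15669.2 km
Excess = 15669.2 − 11499.5 = 4169.7 ≈ 4170 km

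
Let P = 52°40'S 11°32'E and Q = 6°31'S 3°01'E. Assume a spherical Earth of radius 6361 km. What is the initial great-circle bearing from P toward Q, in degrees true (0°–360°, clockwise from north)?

348.3°

θ = atan2( sin Δλ·cos φ₂ ,  cos φ₁ sin φ₂ − sin φ₁ cos φ₂ cos Δλ )
  = atan2(-0.1471, +0.7124) = 348.33°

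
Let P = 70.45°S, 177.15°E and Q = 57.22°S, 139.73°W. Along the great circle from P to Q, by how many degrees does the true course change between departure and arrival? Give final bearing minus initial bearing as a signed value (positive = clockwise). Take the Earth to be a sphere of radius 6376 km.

-39.3°

Initial bearing θ₁ = atan2(sin Δλ cos φ₂, cos φ₁ sin φ₂ − sin φ₁ cos φ₂ cos Δλ) = 76.18°
Final bearing θ₂ = (initial bearing from the destination back to the start) + 180° = 36.88°
Δθ = θ₂ − θ₁ = -39.3°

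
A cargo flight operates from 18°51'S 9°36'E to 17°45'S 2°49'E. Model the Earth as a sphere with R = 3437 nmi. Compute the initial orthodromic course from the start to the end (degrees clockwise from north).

θ = atan2( sin Δλ·cos φ₂ ,  cos φ₁ sin φ₂ − sin φ₁ cos φ₂ cos Δλ )
  = atan2(-0.1125, +0.0170) = 278.62°

278.6°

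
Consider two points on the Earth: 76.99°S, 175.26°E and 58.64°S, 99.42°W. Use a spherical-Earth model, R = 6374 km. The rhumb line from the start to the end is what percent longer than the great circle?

8.4%

Great circle: σ = 0.5706 rad → d_gc = Rσ = 3637.3 km
Rhumb: Δφ = +0.3203, Δλ = +1.4891, Δψ = +0.9009, q = Δφ/Δψ = 0.3555 → d_rh = R√(Δφ²+q²Δλ²) = 3943.7 km
Excess = (3943.7 − 3637.3) / 3637.3 = 306.4 / 3637.3 = 8.42% ≈ 8.4%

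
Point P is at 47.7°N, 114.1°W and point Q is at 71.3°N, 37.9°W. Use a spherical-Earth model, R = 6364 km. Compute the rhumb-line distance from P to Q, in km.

4850 km

Rhumb course C = atan2(Δλ, Δψ) with Δψ = ln[tan(π/4+φ₂/2)/tan(π/4+φ₁/2)] = +0.8543, Δλ = +1.3299 → C = 57.29°
d = R·|Δφ| / |cos C| = 6364·0.41190 / 0.54044 = 4850 km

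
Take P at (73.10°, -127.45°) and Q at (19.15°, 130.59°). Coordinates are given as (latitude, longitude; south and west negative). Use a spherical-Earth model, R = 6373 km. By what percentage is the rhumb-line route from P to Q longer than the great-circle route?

8.7%

Great circle: σ = 1.3109 rad → d_gc = Rσ = 8354.5 km
Rhumb: Δφ = -0.9416, Δλ = -1.7795, Δψ = -1.5661, q = Δφ/Δψ = 0.6012 → d_rh = R√(Δφ²+q²Δλ²) = 9083.1 km
Excess = (9083.1 − 8354.5) / 8354.5 = 728.6 / 8354.5 = 8.72% ≈ 8.7%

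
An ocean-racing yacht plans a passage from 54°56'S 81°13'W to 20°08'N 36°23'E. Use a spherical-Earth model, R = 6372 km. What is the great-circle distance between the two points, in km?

13581 km

cos σ = sin φ₁ sin φ₂ + cos φ₁ cos φ₂ cos Δλ
      = sin(-54.93°)sin(20.13°) + cos(-54.93°)cos(20.13°)cos(117.60°) = -0.5316
σ = 122.116° → d = Rσ = 6372·2.13133 = 13581 km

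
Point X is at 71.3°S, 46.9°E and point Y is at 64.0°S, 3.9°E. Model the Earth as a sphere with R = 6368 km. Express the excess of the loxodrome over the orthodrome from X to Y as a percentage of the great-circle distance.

Great circle: σ = 0.3040 rad → d_gc = Rσ = 1936.1 km
Rhumb: Δφ = +0.1274, Δλ = -0.7505, Δψ = +0.3380, q = Δφ/Δψ = 0.3769 → d_rh = R√(Δφ²+q²Δλ²) = 1975.7 km
Excess = (1975.7 − 1936.1) / 1936.1 = 39.6 / 1936.1 = 2.045% ≈ 2.0%

2.0%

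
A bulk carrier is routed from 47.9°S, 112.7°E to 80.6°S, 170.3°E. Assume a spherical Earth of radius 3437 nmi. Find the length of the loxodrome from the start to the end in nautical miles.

Δψ = ln[tan(π/4+φ₂/2)/tan(π/4+φ₁/2)] = -1.5436;  Δφ = -0.5707 rad,  Δλ = +1.0053 rad
q = Δφ/Δψ = 0.3697
d = R·√(Δφ² + q²Δλ²) = 3437·0.68110 = 2341 nmi

2341 nmi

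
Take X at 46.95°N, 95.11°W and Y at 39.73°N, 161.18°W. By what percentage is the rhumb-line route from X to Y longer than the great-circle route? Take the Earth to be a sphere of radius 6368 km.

2.9%

Great circle: σ = 0.8230 rad → d_gc = Rσ = 5240.8 km
Rhumb: Δφ = -0.1260, Δλ = -1.1531, Δψ = -0.1736, q = Δφ/Δψ = 0.7260 → d_rh = R√(Δφ²+q²Δλ²) = 5390.9 km
Excess = (5390.9 − 5240.8) / 5240.8 = 150.1 / 5240.8 = 2.86% ≈ 2.9%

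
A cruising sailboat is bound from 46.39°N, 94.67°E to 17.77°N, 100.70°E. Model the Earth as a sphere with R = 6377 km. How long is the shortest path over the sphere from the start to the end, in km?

cos σ = sin φ₁ sin φ₂ + cos φ₁ cos φ₂ cos Δλ
      = sin(46.39°)sin(17.77°) + cos(46.39°)cos(17.77°)cos(6.03°) = 0.8742
σ = 29.052° → d = Rσ = 6377·0.50705 = 3233 km

3233 km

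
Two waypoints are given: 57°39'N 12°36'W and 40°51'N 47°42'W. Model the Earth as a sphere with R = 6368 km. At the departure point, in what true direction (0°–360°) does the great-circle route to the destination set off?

248.3°

θ = atan2( sin Δλ·cos φ₂ ,  cos φ₁ sin φ₂ − sin φ₁ cos φ₂ cos Δλ )
  = atan2(-0.4349, -0.1728) = 248.33°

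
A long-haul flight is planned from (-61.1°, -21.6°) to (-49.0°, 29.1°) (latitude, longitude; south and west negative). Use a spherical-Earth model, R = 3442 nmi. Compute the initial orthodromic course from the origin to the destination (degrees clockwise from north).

N = sin Δλ·cos φ₂ = +0.5077;  D = cos φ₁ sin φ₂ − sin φ₁ cos φ₂ cos Δλ = -0.0010
initial course = atan2(N, D) = 90.11°

90.1°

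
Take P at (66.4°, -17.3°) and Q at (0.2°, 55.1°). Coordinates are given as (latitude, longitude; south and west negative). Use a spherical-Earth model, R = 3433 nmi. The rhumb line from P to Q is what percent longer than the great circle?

2.8%

Great circle: σ = 1.4462 rad → d_gc = Rσ = 4964.9 nmi
Rhumb: Δφ = -1.1554, Δλ = +1.2636, Δψ = -1.5624, q = Δφ/Δψ = 0.7395 → d_rh = R√(Δφ²+q²Δλ²) = 5101.5 nmi
Excess = (5101.5 − 4964.9) / 4964.9 = 136.6 / 4964.9 = 2.751% ≈ 2.8%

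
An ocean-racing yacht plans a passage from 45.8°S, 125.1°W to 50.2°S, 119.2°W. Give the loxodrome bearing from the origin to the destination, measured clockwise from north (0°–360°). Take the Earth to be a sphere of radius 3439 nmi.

138.1°

Meridional parts: M(φ₁)=-0.9013, M(φ₂)=-1.0161 → ΔM = -0.1149;  Δλ = +0.1030 rad
tan C = Δλ / ΔM = -0.8965 → C = 138.12°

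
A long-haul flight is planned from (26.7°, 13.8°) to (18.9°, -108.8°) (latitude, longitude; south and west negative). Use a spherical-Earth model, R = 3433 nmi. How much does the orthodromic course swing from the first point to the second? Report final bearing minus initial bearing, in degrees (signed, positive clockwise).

-70.7°

Initial bearing θ₁ = atan2(sin Δλ cos φ₂, cos φ₁ sin φ₂ − sin φ₁ cos φ₂ cos Δλ) = 303.04°
Final bearing θ₂ = (initial bearing from the destination back to the start) + 180° = 232.33°
Δθ = θ₂ − θ₁ = -70.7°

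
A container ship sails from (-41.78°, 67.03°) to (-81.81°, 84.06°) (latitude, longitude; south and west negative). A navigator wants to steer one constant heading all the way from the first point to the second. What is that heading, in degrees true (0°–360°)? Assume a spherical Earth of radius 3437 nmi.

Meridional parts: M(φ₁)=-0.8040, M(φ₂)=-2.6368 → ΔM = -1.8327;  Δλ = +0.2972 rad
tan C = Δλ / ΔM = -0.1622 → C = 170.79°

170.8°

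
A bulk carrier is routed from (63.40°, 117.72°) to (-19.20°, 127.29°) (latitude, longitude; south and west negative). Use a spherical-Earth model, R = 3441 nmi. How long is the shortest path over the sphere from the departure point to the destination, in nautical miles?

4981 nmi

Haversine: a = sin²(Δφ/2)+cos φ₁ cos φ₂ sin²(Δλ/2) = 0.43854;  σ = 2·atan2(√a,√(1−a))
σ = 82.940° → d = Rσ = 3441·1.44757 = 4981 nmi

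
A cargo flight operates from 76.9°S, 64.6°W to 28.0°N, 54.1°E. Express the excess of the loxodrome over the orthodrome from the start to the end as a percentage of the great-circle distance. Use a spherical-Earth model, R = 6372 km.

7.4%

Great circle: σ = 2.1572 rad → d_gc = Rσ = 13745.6 km
Rhumb: Δφ = +1.8309, Δλ = +2.0717, Δψ = +2.6738, q = Δφ/Δψ = 0.6847 → d_rh = R√(Δφ²+q²Δλ²) = 14758.3 km
Excess = (14758.3 − 13745.6) / 13745.6 = 1012.7 / 13745.6 = 7.37% ≈ 7.4%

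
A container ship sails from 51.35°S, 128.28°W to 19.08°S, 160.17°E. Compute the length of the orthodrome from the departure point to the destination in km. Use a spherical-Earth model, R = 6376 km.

7096 km

Haversine: a = sin²(Δφ/2)+cos φ₁ cos φ₂ sin²(Δλ/2) = 0.27895;  σ = 2·atan2(√a,√(1−a))
σ = 63.763° → d = Rσ = 6376·1.11287 = 7096 km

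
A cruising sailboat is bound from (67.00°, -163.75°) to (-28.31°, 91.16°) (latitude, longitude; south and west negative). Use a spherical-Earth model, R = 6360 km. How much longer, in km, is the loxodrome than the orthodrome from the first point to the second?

511 km

Great circle: cos σ = sin φ₁ sin φ₂ + cos φ₁ cos φ₂ cos Δλ,  σ = 2.1248 rad → d_gc = 13513.7 km
Rhumb line: Δψ = -2.1079, q = Δφ/Δψ = 0.7892, d_rh = R√(Δφ²+q²Δλ²) = 14024.3 km
Excess = 14024.3 − 13513.7 = 510.6 ≈ 511 km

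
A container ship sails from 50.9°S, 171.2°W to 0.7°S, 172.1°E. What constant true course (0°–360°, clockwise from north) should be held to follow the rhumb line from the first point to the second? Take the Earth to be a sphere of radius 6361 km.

Δψ = ln[tan(π/4+φ₂/2)/tan(π/4+φ₁/2)] = +1.0231
Δλ = -0.2915 rad (taken the short way round)
course = atan2(Δλ, Δψ) = 344.10°

344.1°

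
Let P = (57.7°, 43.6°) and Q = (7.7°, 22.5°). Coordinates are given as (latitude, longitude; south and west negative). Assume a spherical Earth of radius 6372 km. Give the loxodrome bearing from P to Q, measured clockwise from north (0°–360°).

Δψ = ln[tan(π/4+φ₂/2)/tan(π/4+φ₁/2)] = -1.1045
Δλ = -0.3683 rad (taken the short way round)
course = atan2(Δλ, Δψ) = 198.44°

198.4°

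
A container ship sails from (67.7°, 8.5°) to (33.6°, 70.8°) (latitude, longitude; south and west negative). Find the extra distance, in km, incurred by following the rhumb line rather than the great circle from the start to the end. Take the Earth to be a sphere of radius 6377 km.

Great circle: cos σ = sin φ₁ sin φ₂ + cos φ₁ cos φ₂ cos Δλ,  σ = 0.8514 rad → d_gc = 5429.5 km
Rhumb line: Δψ = -1.0008, q = Δφ/Δψ = 0.5947, d_rh = R√(Δφ²+q²Δλ²) = 5604.3 km
Excess = 5604.3 − 5429.5 = 174.8 ≈ 175 km

175 km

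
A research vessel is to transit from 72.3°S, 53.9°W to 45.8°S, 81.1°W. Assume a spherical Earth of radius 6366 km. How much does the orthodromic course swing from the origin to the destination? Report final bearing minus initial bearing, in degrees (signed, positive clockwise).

At departure: θ₁ = atan2(sin Δλ cos φ₂, cos φ₁ sin φ₂ − sin φ₁ cos φ₂ cos Δλ) = 319.47°
At arrival: θ₂ = atan2(sin Δλ cos φ₁, −cos φ₂ sin φ₁ + sin φ₂ cos φ₁ cos Δλ) = 343.54°
Δθ = θ₂ − θ₁ = +24.1°

+24.1°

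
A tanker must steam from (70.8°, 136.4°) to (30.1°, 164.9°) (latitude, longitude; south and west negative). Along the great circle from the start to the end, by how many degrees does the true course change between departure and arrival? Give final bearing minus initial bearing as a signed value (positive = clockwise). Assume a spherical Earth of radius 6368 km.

+23.6°

Initial bearing θ₁ = atan2(sin Δλ cos φ₂, cos φ₁ sin φ₂ − sin φ₁ cos φ₂ cos Δλ) = 143.26°
Final bearing θ₂ = (initial bearing from the destination back to the start) + 180° = 166.86°
Δθ = θ₂ − θ₁ = +23.6°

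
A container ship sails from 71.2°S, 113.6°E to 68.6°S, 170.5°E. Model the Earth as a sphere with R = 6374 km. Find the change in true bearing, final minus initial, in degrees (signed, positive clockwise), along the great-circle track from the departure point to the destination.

-53.9°

Initial bearing θ₁ = atan2(sin Δλ cos φ₂, cos φ₁ sin φ₂ − sin φ₁ cos φ₂ cos Δλ) = 110.03°
Final bearing θ₂ = (initial bearing from the destination back to the start) + 180° = 56.08°
Δθ = θ₂ − θ₁ = -53.9°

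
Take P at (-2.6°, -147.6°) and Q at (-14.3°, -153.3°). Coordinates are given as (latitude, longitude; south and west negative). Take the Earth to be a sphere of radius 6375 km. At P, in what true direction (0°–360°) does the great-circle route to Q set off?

N = sin Δλ·cos φ₂ = -0.0962;  D = cos φ₁ sin φ₂ − sin φ₁ cos φ₂ cos Δλ = -0.2030
initial course = atan2(N, D) = 205.37°

205.4°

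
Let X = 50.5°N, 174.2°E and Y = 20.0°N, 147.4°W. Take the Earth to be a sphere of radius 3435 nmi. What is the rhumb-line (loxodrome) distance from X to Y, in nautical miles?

Δψ = ln[tan(π/4+φ₂/2)/tan(π/4+φ₁/2)] = -0.6680;  Δφ = -0.5323 rad,  Δλ = +0.6702 rad
q = Δφ/Δψ = 0.7970
d = R·√(Δφ² + q²Δλ²) = 3435·0.75409 = 2590 nmi

2590 nmi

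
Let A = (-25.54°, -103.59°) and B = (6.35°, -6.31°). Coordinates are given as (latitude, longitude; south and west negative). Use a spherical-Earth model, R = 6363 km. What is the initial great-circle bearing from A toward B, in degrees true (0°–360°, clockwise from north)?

87.4°

N = sin Δλ·cos φ₂ = +0.9859;  D = cos φ₁ sin φ₂ − sin φ₁ cos φ₂ cos Δλ = +0.0455
initial course = atan2(N, D) = 87.36°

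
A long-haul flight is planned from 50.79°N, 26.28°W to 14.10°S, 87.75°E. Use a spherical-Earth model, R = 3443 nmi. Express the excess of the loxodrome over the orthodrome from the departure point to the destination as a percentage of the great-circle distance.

3.4%

Great circle: σ = 2.0246 rad → d_gc = Rσ = 6970.9 nmi
Rhumb: Δφ = -1.1325, Δλ = +1.9902, Δψ = -1.2809, q = Δφ/Δψ = 0.8842 → d_rh = R√(Δφ²+q²Δλ²) = 7204.9 nmi
Excess = (7204.9 − 6970.9) / 6970.9 = 234.0 / 6970.9 = 3.36% ≈ 3.4%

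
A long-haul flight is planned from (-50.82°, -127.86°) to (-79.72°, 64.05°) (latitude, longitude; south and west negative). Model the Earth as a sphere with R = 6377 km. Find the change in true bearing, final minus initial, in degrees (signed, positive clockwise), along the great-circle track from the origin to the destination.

+167.3°

At departure: θ₁ = atan2(sin Δλ cos φ₂, cos φ₁ sin φ₂ − sin φ₁ cos φ₂ cos Δλ) = 182.79°
At arrival: θ₂ = atan2(sin Δλ cos φ₁, −cos φ₂ sin φ₁ + sin φ₂ cos φ₁ cos Δλ) = 350.09°
Δθ = θ₂ − θ₁ = +167.3°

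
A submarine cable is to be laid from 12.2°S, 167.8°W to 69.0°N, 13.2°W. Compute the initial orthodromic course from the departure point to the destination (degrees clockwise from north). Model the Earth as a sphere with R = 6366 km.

10.3°

θ = atan2( sin Δλ·cos φ₂ ,  cos φ₁ sin φ₂ − sin φ₁ cos φ₂ cos Δλ )
  = atan2(+0.1537, +0.8441) = 10.32°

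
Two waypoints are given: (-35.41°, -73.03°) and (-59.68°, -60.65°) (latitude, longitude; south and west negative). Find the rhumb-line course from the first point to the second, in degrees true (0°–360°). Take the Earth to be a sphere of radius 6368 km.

Δψ = ln[tan(π/4+φ₂/2)/tan(π/4+φ₁/2)] = -0.6442
Δλ = +0.2161 rad (taken the short way round)
course = atan2(Δλ, Δψ) = 161.46°

161.5°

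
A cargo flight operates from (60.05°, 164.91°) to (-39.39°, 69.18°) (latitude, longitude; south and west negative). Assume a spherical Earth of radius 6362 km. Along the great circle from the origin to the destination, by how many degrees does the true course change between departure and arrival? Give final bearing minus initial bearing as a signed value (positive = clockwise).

-34.1°

Initial bearing θ₁ = atan2(sin Δλ cos φ₂, cos φ₁ sin φ₂ − sin φ₁ cos φ₂ cos Δλ) = 251.99°
Final bearing θ₂ = (initial bearing from the destination back to the start) + 180° = 217.90°
Δθ = θ₂ − θ₁ = -34.1°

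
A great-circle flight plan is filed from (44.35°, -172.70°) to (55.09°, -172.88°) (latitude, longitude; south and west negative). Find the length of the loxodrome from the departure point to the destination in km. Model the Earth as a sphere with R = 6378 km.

1196 km

Rhumb course C = atan2(Δλ, Δψ) with Δψ = ln[tan(π/4+φ₂/2)/tan(π/4+φ₁/2)] = +0.2916, Δλ = -0.0031 → C = 359.38°
d = R·|Δφ| / |cos C| = 6378·0.18745 / 0.99994 = 1196 km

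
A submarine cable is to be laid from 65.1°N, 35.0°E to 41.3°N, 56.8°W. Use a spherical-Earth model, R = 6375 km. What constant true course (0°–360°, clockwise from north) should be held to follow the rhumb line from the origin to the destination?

Meridional parts: M(φ₁)=+1.5106, M(φ₂)=+0.7928 → ΔM = -0.7178;  Δλ = -1.6022 rad
tan C = Δλ / ΔM = +2.2322 → C = 245.87°

245.9°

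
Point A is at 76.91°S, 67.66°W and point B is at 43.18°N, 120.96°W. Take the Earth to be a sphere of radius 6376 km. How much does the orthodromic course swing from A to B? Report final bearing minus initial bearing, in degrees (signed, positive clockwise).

Initial bearing θ₁ = atan2(sin Δλ cos φ₂, cos φ₁ sin φ₂ − sin φ₁ cos φ₂ cos Δλ) = 314.74°
Final bearing θ₂ = (initial bearing from the destination back to the start) + 180° = 347.26°
Δθ = θ₂ − θ₁ = +32.5°

+32.5°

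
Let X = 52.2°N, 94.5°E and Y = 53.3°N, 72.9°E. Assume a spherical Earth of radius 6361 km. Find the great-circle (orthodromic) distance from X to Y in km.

Haversine: a = sin²(Δφ/2)+cos φ₁ cos φ₂ sin²(Δλ/2) = 0.01295;  σ = 2·atan2(√a,√(1−a))
σ = 13.070° → d = Rσ = 6361·0.22812 = 1451 km

1451 km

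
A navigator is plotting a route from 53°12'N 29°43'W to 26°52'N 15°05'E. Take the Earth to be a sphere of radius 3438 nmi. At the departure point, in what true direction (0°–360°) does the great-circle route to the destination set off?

θ = atan2( sin Δλ·cos φ₂ ,  cos φ₁ sin φ₂ − sin φ₁ cos φ₂ cos Δλ )
  = atan2(+0.6286, -0.2361) = 110.59°

110.6°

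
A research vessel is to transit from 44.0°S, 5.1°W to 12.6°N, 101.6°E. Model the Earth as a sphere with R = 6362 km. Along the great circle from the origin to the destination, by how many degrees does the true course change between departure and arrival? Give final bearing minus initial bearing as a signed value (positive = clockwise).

At departure: θ₁ = atan2(sin Δλ cos φ₂, cos φ₁ sin φ₂ − sin φ₁ cos φ₂ cos Δλ) = 92.32°
At arrival: θ₂ = atan2(sin Δλ cos φ₁, −cos φ₂ sin φ₁ + sin φ₂ cos φ₁ cos Δλ) = 47.43°
Δθ = θ₂ − θ₁ = -44.9°

-44.9°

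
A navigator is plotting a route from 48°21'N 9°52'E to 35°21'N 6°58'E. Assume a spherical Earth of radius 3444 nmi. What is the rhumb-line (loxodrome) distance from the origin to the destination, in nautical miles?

792 nmi

Δψ = ln[tan(π/4+φ₂/2)/tan(π/4+φ₁/2)] = -0.3063;  Δφ = -0.2269 rad,  Δλ = -0.0506 rad
q = Δφ/Δψ = 0.7407
d = R·√(Δφ² + q²Δλ²) = 3444·0.22997 = 792 nmi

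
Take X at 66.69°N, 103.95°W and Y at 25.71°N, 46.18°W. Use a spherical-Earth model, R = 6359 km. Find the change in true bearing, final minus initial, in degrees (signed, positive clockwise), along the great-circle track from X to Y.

+46.1°

At departure: θ₁ = atan2(sin Δλ cos φ₂, cos φ₁ sin φ₂ − sin φ₁ cos φ₂ cos Δλ) = 109.48°
At arrival: θ₂ = atan2(sin Δλ cos φ₁, −cos φ₂ sin φ₁ + sin φ₂ cos φ₁ cos Δλ) = 155.54°
Δθ = θ₂ − θ₁ = +46.1°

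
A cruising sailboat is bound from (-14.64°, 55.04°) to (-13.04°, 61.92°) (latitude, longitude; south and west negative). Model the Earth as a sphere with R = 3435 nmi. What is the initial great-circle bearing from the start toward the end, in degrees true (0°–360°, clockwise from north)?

77.4°

θ = atan2( sin Δλ·cos φ₂ ,  cos φ₁ sin φ₂ − sin φ₁ cos φ₂ cos Δλ )
  = atan2(+0.1167, +0.0261) = 77.37°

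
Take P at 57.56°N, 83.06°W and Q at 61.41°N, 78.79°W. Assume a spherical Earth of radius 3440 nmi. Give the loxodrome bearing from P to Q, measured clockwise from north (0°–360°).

29.4°

Δψ = ln[tan(π/4+φ₂/2)/tan(π/4+φ₁/2)] = +0.1325
Δλ = +0.0745 rad (taken the short way round)
course = atan2(Δλ, Δψ) = 29.36°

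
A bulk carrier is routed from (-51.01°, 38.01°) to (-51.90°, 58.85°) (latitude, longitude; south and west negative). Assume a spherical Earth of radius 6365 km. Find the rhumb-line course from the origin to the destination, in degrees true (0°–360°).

Δψ = ln[tan(π/4+φ₂/2)/tan(π/4+φ₁/2)] = -0.0249
Δλ = +0.3637 rad (taken the short way round)
course = atan2(Δλ, Δψ) = 93.92°

93.9°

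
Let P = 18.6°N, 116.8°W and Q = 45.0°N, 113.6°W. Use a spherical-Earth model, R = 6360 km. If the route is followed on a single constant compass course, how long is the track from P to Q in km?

Δψ = ln[tan(π/4+φ₂/2)/tan(π/4+φ₁/2)] = +0.5509;  Δφ = +0.4608 rad,  Δλ = +0.0559 rad
q = Δφ/Δψ = 0.8364
d = R·√(Δφ² + q²Δλ²) = 6360·0.46313 = 2945 km

2945 km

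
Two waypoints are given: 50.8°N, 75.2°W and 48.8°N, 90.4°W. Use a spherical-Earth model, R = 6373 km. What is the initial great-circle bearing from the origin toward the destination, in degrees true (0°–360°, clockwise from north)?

264.4°

θ = atan2( sin Δλ·cos φ₂ ,  cos φ₁ sin φ₂ − sin φ₁ cos φ₂ cos Δλ )
  = atan2(-0.1727, -0.0170) = 264.36°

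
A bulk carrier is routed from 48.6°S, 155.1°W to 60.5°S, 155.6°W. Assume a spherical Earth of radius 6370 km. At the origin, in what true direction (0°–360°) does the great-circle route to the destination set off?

181.2°

θ = atan2( sin Δλ·cos φ₂ ,  cos φ₁ sin φ₂ − sin φ₁ cos φ₂ cos Δλ )
  = atan2(-0.0043, -0.2062) = 181.19°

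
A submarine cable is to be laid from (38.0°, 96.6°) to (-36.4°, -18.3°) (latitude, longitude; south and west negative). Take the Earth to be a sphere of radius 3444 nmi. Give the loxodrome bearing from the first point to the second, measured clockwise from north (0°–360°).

Meridional parts: M(φ₁)=+0.7180, M(φ₂)=-0.6829 → ΔM = -1.4009;  Δλ = -2.0054 rad
tan C = Δλ / ΔM = +1.4315 → C = 235.06°

235.1°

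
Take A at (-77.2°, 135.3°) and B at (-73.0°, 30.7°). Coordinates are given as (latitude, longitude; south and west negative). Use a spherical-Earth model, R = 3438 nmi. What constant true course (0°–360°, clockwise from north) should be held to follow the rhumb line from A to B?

Δψ = ln[tan(π/4+φ₂/2)/tan(π/4+φ₁/2)] = +0.2870
Δλ = -1.8256 rad (taken the short way round)
course = atan2(Δλ, Δψ) = 278.93°

278.9°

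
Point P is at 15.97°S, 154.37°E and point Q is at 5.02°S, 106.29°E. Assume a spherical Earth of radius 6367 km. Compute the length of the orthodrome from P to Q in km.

5379 km

cos σ = sin φ₁ sin φ₂ + cos φ₁ cos φ₂ cos Δλ
      = sin(-15.97°)sin(-5.02°) + cos(-15.97°)cos(-5.02°)cos(-48.08°) = 0.6639
σ = 48.401° → d = Rσ = 6367·0.84475 = 5379 km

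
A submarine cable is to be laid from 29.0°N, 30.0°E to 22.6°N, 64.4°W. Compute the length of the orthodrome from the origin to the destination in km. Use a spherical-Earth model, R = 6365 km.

Haversine: a = sin²(Δφ/2)+cos φ₁ cos φ₂ sin²(Δλ/2) = 0.43782;  σ = 2·atan2(√a,√(1−a))
σ = 82.856° → d = Rσ = 6365·1.44611 = 9204 km

9204 km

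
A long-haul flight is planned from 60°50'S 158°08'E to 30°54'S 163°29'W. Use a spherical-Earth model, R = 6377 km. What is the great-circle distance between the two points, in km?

4350 km

cos σ = sin φ₁ sin φ₂ + cos φ₁ cos φ₂ cos Δλ
      = sin(-60.83°)sin(-30.90°) + cos(-60.83°)cos(-30.90°)cos(38.38°) = 0.7762
σ = 39.084° → d = Rσ = 6377·0.68214 = 4350 km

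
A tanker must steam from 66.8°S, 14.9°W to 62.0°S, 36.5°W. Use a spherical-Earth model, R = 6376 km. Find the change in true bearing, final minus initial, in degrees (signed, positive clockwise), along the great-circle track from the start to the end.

At departure: θ₁ = atan2(sin Δλ cos φ₂, cos φ₁ sin φ₂ − sin φ₁ cos φ₂ cos Δλ) = 287.16°
At arrival: θ₂ = atan2(sin Δλ cos φ₁, −cos φ₂ sin φ₁ + sin φ₂ cos φ₁ cos Δλ) = 306.70°
Δθ = θ₂ − θ₁ = +19.5°

+19.5°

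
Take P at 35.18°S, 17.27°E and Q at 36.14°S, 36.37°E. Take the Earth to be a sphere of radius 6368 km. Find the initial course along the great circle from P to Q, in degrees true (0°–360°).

θ = atan2( sin Δλ·cos φ₂ ,  cos φ₁ sin φ₂ − sin φ₁ cos φ₂ cos Δλ )
  = atan2(+0.2643, -0.0424) = 99.11°

99.1°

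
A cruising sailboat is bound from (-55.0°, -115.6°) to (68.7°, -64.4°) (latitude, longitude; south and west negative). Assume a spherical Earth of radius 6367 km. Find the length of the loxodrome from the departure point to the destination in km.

Rhumb course C = atan2(Δλ, Δψ) with Δψ = ln[tan(π/4+φ₂/2)/tan(π/4+φ₁/2)] = +2.8253, Δλ = +0.8936 → C = 17.55°
d = R·|Δφ| / |cos C| = 6367·2.15897 / 0.95345 = 14417 km

14417 km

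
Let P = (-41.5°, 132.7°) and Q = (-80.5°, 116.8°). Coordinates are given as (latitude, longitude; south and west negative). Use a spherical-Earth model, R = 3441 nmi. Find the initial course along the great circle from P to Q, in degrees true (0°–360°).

N = sin Δλ·cos φ₂ = -0.0452;  D = cos φ₁ sin φ₂ − sin φ₁ cos φ₂ cos Δλ = -0.6335
initial course = atan2(N, D) = 184.08°

184.1°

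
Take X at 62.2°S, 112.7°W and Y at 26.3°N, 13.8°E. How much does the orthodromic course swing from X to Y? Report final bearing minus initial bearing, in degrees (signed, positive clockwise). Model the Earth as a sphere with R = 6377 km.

-81.0°

At departure: θ₁ = atan2(sin Δλ cos φ₂, cos φ₁ sin φ₂ − sin φ₁ cos φ₂ cos Δλ) = 110.19°
At arrival: θ₂ = atan2(sin Δλ cos φ₁, −cos φ₂ sin φ₁ + sin φ₂ cos φ₁ cos Δλ) = 29.23°
Δθ = θ₂ − θ₁ = -81.0°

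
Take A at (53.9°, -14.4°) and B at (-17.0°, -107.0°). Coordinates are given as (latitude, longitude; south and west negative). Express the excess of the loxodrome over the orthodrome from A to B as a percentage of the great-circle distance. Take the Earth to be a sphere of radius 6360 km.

2.0%

Great circle: σ = 1.8357 rad → d_gc = Rσ = 11674.9 km
Rhumb: Δφ = -1.2374, Δλ = -1.6162, Δψ = -1.4224, q = Δφ/Δψ = 0.8700 → d_rh = R√(Δφ²+q²Δλ²) = 11912.4 km
Excess = (11912.4 − 11674.9) / 11674.9 = 237.5 / 11674.9 = 2.03% ≈ 2.0%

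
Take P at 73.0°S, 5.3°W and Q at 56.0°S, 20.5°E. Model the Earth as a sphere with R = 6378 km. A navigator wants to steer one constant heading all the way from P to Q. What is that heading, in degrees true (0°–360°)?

32.2°

Δψ = ln[tan(π/4+φ₂/2)/tan(π/4+φ₁/2)] = +0.7157
Δλ = +0.4503 rad (taken the short way round)
course = atan2(Δλ, Δψ) = 32.18°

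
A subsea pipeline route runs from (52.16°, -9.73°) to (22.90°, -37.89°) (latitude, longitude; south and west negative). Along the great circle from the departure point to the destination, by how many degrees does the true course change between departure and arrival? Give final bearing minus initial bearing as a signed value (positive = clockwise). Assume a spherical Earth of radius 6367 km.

At departure: θ₁ = atan2(sin Δλ cos φ₂, cos φ₁ sin φ₂ − sin φ₁ cos φ₂ cos Δλ) = 227.19°
At arrival: θ₂ = atan2(sin Δλ cos φ₁, −cos φ₂ sin φ₁ + sin φ₂ cos φ₁ cos Δλ) = 209.25°
Δθ = θ₂ − θ₁ = -17.9°

-17.9°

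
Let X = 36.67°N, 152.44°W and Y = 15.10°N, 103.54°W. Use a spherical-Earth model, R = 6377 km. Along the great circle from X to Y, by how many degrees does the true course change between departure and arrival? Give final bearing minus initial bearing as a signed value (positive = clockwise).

At departure: θ₁ = atan2(sin Δλ cos φ₂, cos φ₁ sin φ₂ − sin φ₁ cos φ₂ cos Δλ) = 103.16°
At arrival: θ₂ = atan2(sin Δλ cos φ₁, −cos φ₂ sin φ₁ + sin φ₂ cos φ₁ cos Δλ) = 126.01°
Δθ = θ₂ − θ₁ = +22.8°

+22.8°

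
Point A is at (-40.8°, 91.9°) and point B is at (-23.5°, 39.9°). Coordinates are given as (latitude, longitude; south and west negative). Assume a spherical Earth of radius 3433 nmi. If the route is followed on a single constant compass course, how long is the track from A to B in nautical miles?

Δψ = ln[tan(π/4+φ₂/2)/tan(π/4+φ₁/2)] = +0.3591;  Δφ = +0.3019 rad,  Δλ = -0.9076 rad
q = Δφ/Δψ = 0.8409
d = R·√(Δφ² + q²Δλ²) = 3433·0.82071 = 2817 nmi

2817 nmi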